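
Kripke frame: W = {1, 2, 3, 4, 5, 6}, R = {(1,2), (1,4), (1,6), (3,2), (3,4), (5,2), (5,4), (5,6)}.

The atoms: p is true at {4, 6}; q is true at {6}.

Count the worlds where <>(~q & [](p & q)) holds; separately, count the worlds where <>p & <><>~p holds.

3 and 0

For <>(~q & [](p & q)):
1: successors {2, 4, 6}; ~q & [](p & q) there: 2:T, 4:T, 6:F. ✓
2: no successors, so <>(~q & [](p & q)) fails. ✗
3: successors {2, 4}; ~q & [](p & q) there: 2:T, 4:T. ✓
4: no successors, so <>(~q & [](p & q)) fails. ✗
5: successors {2, 4, 6}; ~q & [](p & q) there: 2:T, 4:T, 6:F. ✓
6: no successors, so <>(~q & [](p & q)) fails. ✗
— 3 worlds.
For <>p & <><>~p:
1: <>p is T, <><>~p is F. ✗
2: <>p is F, <><>~p is F. ✗
3: <>p is T, <><>~p is F. ✗
4: <>p is F, <><>~p is F. ✗
5: <>p is T, <><>~p is F. ✗
6: <>p is F, <><>~p is F. ✗
— 0 worlds.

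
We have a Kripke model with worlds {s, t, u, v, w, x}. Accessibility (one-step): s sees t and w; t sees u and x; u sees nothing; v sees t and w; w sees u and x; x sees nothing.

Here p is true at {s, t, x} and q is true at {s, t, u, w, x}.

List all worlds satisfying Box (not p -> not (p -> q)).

s: successors {t, w}; not p -> not (p -> q) there: t:T, w:F. ✗
t: successors {u, x}; not p -> not (p -> q) there: u:F, x:T. ✗
u: no successors, so Box (not p -> not (p -> q)) holds vacuously. ✓
v: successors {t, w}; not p -> not (p -> q) there: t:T, w:F. ✗
w: successors {u, x}; not p -> not (p -> q) there: u:F, x:T. ✗
x: no successors, so Box (not p -> not (p -> q)) holds vacuously. ✓

{u, x}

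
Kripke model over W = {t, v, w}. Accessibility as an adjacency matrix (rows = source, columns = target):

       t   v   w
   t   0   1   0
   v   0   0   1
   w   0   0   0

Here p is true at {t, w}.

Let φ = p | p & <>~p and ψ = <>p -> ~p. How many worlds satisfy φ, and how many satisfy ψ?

2 and 3

For p | p & <>~p:
t: p is T, p & <>~p is T. ✓
v: p is F, p & <>~p is F. ✗
w: p is T, p & <>~p is F. ✓
— 2 worlds.
For <>p -> ~p:
t: <>p is F, ~p is F. ✓
v: <>p is T, ~p is T. ✓
w: <>p is F, ~p is F. ✓
— 3 worlds.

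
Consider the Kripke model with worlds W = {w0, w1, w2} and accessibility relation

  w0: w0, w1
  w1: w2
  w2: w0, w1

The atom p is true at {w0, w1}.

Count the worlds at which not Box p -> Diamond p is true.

w0: not Box p is F, Diamond p is T. ✓
w1: not Box p is T, Diamond p is F. ✗
w2: not Box p is F, Diamond p is T. ✓
Satisfying worlds: {w0, w2}.

2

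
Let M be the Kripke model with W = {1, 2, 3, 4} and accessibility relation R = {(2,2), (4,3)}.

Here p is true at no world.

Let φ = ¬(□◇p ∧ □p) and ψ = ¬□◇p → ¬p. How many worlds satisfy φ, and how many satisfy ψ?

2 and 4

For ¬(□◇p ∧ □p):
1: □◇p ∧ □p is T. ✗
2: □◇p ∧ □p is F. ✓
3: □◇p ∧ □p is T. ✗
4: □◇p ∧ □p is F. ✓
— 2 worlds.
For ¬□◇p → ¬p:
1: ¬□◇p is F, ¬p is T. ✓
2: ¬□◇p is T, ¬p is T. ✓
3: ¬□◇p is F, ¬p is T. ✓
4: ¬□◇p is T, ¬p is T. ✓
— 4 worlds.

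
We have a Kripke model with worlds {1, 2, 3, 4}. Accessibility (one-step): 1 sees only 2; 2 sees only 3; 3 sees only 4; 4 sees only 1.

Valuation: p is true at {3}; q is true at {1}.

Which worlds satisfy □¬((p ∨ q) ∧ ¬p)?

{1, 2, 3}

1: successors {2}; ¬((p ∨ q) ∧ ¬p) there: 2:T. ✓
2: successors {3}; ¬((p ∨ q) ∧ ¬p) there: 3:T. ✓
3: successors {4}; ¬((p ∨ q) ∧ ¬p) there: 4:T. ✓
4: successors {1}; ¬((p ∨ q) ∧ ¬p) there: 1:F. ✗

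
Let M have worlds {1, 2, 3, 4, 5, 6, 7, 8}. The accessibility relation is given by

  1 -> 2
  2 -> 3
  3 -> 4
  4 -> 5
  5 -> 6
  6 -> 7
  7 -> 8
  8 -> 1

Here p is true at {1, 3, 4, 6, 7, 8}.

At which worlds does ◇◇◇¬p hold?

{2, 7}

1: successors {2}; ◇◇¬p there: 2:F. ✗
2: successors {3}; ◇◇¬p there: 3:T. ✓
3: successors {4}; ◇◇¬p there: 4:F. ✗
4: successors {5}; ◇◇¬p there: 5:F. ✗
5: successors {6}; ◇◇¬p there: 6:F. ✗
6: successors {7}; ◇◇¬p there: 7:F. ✗
7: successors {8}; ◇◇¬p there: 8:T. ✓
8: successors {1}; ◇◇¬p there: 1:F. ✗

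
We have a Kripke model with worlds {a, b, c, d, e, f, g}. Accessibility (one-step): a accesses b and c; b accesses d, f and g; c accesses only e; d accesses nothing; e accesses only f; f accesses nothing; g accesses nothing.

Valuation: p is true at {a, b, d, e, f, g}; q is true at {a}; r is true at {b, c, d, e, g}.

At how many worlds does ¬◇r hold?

a: ◇r is T. ✗
b: ◇r is T. ✗
c: ◇r is T. ✗
d: ◇r is F. ✓
e: ◇r is F. ✓
f: ◇r is F. ✓
g: ◇r is F. ✓
Satisfying worlds: {d, e, f, g}.

4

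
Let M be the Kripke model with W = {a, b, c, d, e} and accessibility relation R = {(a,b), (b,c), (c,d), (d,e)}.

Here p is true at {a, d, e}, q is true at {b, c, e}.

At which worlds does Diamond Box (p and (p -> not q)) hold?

a: successors {b}; Box (p and (p -> not q)) there: b:F. ✗
b: successors {c}; Box (p and (p -> not q)) there: c:T. ✓
c: successors {d}; Box (p and (p -> not q)) there: d:F. ✗
d: successors {e}; Box (p and (p -> not q)) there: e:T. ✓
e: no successors, so Diamond Box (p and (p -> not q)) fails. ✗

{b, d}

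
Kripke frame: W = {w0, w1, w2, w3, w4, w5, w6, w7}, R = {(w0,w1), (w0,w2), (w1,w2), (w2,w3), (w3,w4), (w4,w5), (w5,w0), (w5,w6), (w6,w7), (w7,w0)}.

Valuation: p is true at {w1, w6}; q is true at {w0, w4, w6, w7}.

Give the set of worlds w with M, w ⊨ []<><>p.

{w3, w4, w6}

w0: successors {w1, w2}; <><>p there: w1:F, w2:F. ✗
w1: successors {w2}; <><>p there: w2:F. ✗
w2: successors {w3}; <><>p there: w3:F. ✗
w3: successors {w4}; <><>p there: w4:T. ✓
w4: successors {w5}; <><>p there: w5:T. ✓
w5: successors {w0, w6}; <><>p there: w0:F, w6:F. ✗
w6: successors {w7}; <><>p there: w7:T. ✓
w7: successors {w0}; <><>p there: w0:F. ✗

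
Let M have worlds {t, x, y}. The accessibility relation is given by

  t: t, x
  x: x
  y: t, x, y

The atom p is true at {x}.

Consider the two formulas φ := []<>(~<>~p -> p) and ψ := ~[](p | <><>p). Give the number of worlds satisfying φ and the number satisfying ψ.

3 and 0

For []<>(~<>~p -> p):
t: successors {t, x}; <>(~<>~p -> p) there: t:T, x:T. ✓
x: successors {x}; <>(~<>~p -> p) there: x:T. ✓
y: successors {t, x, y}; <>(~<>~p -> p) there: t:T, x:T, y:T. ✓
— 3 worlds.
For ~[](p | <><>p):
t: [](p | <><>p) is T. ✗
x: [](p | <><>p) is T. ✗
y: [](p | <><>p) is T. ✗
— 0 worlds.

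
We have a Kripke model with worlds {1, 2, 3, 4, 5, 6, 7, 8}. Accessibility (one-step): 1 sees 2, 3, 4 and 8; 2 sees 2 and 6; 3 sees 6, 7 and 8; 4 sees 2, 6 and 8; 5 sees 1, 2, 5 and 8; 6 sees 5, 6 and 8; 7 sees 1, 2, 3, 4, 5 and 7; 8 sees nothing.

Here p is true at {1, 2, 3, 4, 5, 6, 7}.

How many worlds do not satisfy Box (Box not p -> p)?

5

1: successors {2, 3, 4, 8}; Box not p -> p there: 2:T, 3:T, 4:T, 8:F. ✗
2: successors {2, 6}; Box not p -> p there: 2:T, 6:T. ✓
3: successors {6, 7, 8}; Box not p -> p there: 6:T, 7:T, 8:F. ✗
4: successors {2, 6, 8}; Box not p -> p there: 2:T, 6:T, 8:F. ✗
5: successors {1, 2, 5, 8}; Box not p -> p there: 1:T, 2:T, 5:T, 8:F. ✗
6: successors {5, 6, 8}; Box not p -> p there: 5:T, 6:T, 8:F. ✗
7: successors {1, 2, 3, 4, 5, 7}; Box not p -> p there: 1:T, 2:T, 3:T, 4:T, 5:T, 7:T. ✓
8: no successors, so Box (Box not p -> p) holds vacuously. ✓
Satisfying worlds: {2, 7, 8}.
So Box (Box not p -> p) fails at the other 5 worlds.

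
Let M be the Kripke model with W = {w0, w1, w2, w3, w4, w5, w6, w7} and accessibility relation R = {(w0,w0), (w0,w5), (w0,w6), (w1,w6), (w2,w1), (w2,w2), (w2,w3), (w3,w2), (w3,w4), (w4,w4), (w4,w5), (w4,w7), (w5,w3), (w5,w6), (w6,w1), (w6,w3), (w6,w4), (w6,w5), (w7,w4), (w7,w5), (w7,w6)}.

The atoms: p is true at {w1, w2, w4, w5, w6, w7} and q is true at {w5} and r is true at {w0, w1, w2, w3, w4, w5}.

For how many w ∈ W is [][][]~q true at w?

0

w0: successors {w0, w5, w6}; [][]~q there: w0:F, w5:F, w6:F. ✗
w1: successors {w6}; [][]~q there: w6:F. ✗
w2: successors {w1, w2, w3}; [][]~q there: w1:F, w2:T, w3:F. ✗
w3: successors {w2, w4}; [][]~q there: w2:T, w4:F. ✗
w4: successors {w4, w5, w7}; [][]~q there: w4:F, w5:F, w7:F. ✗
w5: successors {w3, w6}; [][]~q there: w3:F, w6:F. ✗
w6: successors {w1, w3, w4, w5}; [][]~q there: w1:F, w3:F, w4:F, w5:F. ✗
w7: successors {w4, w5, w6}; [][]~q there: w4:F, w5:F, w6:F. ✗
Satisfying worlds: ∅.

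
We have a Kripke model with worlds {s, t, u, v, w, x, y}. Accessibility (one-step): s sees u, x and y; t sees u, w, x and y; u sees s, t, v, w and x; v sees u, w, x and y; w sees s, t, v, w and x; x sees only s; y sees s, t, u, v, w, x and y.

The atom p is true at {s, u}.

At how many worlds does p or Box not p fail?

5

s: p is T, Box not p is F. ✓
t: p is F, Box not p is F. ✗
u: p is T, Box not p is F. ✓
v: p is F, Box not p is F. ✗
w: p is F, Box not p is F. ✗
x: p is F, Box not p is F. ✗
y: p is F, Box not p is F. ✗
Satisfying worlds: {s, u}.
So p or Box not p fails at the other 5 worlds.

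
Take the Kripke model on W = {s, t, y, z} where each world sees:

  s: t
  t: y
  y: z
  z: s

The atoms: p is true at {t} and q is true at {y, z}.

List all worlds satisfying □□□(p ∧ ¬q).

{y}

s: successors {t}; □□(p ∧ ¬q) there: t:F. ✗
t: successors {y}; □□(p ∧ ¬q) there: y:F. ✗
y: successors {z}; □□(p ∧ ¬q) there: z:T. ✓
z: successors {s}; □□(p ∧ ¬q) there: s:F. ✗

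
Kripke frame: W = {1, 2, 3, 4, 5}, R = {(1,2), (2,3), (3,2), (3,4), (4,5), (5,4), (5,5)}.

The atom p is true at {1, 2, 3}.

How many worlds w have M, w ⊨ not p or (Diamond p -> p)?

1: not p is F, Diamond p -> p is T. ✓
2: not p is F, Diamond p -> p is T. ✓
3: not p is F, Diamond p -> p is T. ✓
4: not p is T, Diamond p -> p is T. ✓
5: not p is T, Diamond p -> p is T. ✓
Satisfying worlds: {1, 2, 3, 4, 5}.

5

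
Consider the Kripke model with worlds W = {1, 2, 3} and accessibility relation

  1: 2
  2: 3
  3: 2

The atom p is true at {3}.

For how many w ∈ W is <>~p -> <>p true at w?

1: <>~p is T, <>p is F. ✗
2: <>~p is F, <>p is T. ✓
3: <>~p is T, <>p is F. ✗
Satisfying worlds: {2}.

1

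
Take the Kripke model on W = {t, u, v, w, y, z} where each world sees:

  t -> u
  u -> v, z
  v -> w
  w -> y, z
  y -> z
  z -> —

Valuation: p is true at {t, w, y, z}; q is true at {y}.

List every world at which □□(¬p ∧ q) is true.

t: successors {u}; □(¬p ∧ q) there: u:F. ✗
u: successors {v, z}; □(¬p ∧ q) there: v:F, z:T. ✗
v: successors {w}; □(¬p ∧ q) there: w:F. ✗
w: successors {y, z}; □(¬p ∧ q) there: y:F, z:T. ✗
y: successors {z}; □(¬p ∧ q) there: z:T. ✓
z: no successors, so □□(¬p ∧ q) holds vacuously. ✓

{y, z}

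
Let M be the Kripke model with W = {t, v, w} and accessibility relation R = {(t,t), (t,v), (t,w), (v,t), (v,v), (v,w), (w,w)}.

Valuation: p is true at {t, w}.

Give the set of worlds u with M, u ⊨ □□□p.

{w}

t: successors {t, v, w}; □□p there: t:F, v:F, w:T. ✗
v: successors {t, v, w}; □□p there: t:F, v:F, w:T. ✗
w: successors {w}; □□p there: w:T. ✓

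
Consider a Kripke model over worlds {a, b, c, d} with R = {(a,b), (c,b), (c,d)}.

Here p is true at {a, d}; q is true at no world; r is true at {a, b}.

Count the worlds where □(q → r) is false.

0

a: successors {b}; q → r there: b:T. ✓
b: no successors, so □(q → r) holds vacuously. ✓
c: successors {b, d}; q → r there: b:T, d:T. ✓
d: no successors, so □(q → r) holds vacuously. ✓
Satisfying worlds: {a, b, c, d}.
So □(q → r) fails at the other 0 worlds.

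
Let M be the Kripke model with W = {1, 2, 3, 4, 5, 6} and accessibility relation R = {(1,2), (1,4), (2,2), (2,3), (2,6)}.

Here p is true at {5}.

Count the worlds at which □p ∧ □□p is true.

4

1: □p is F, □□p is F. ✗
2: □p is F, □□p is F. ✗
3: □p is T, □□p is T. ✓
4: □p is T, □□p is T. ✓
5: □p is T, □□p is T. ✓
6: □p is T, □□p is T. ✓
Satisfying worlds: {3, 4, 5, 6}.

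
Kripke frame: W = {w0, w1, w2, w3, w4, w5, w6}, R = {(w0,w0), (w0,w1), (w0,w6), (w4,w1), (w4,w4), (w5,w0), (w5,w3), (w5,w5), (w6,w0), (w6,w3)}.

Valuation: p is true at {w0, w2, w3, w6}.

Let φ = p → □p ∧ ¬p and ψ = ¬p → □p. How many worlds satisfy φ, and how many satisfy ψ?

3 and 5

For p → □p ∧ ¬p:
w0: p is T, □p ∧ ¬p is F. ✗
w1: p is F, □p ∧ ¬p is T. ✓
w2: p is T, □p ∧ ¬p is F. ✗
w3: p is T, □p ∧ ¬p is F. ✗
w4: p is F, □p ∧ ¬p is F. ✓
w5: p is F, □p ∧ ¬p is F. ✓
w6: p is T, □p ∧ ¬p is F. ✗
— 3 worlds.
For ¬p → □p:
w0: ¬p is F, □p is F. ✓
w1: ¬p is T, □p is T. ✓
w2: ¬p is F, □p is T. ✓
w3: ¬p is F, □p is T. ✓
w4: ¬p is T, □p is F. ✗
w5: ¬p is T, □p is F. ✗
w6: ¬p is F, □p is T. ✓
— 5 worlds.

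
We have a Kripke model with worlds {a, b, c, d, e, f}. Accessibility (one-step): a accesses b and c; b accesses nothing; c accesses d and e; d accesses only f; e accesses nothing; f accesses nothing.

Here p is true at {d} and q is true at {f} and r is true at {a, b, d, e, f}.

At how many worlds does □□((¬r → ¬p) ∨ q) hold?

6

a: successors {b, c}; □((¬r → ¬p) ∨ q) there: b:T, c:T. ✓
b: no successors, so □□((¬r → ¬p) ∨ q) holds vacuously. ✓
c: successors {d, e}; □((¬r → ¬p) ∨ q) there: d:T, e:T. ✓
d: successors {f}; □((¬r → ¬p) ∨ q) there: f:T. ✓
e: no successors, so □□((¬r → ¬p) ∨ q) holds vacuously. ✓
f: no successors, so □□((¬r → ¬p) ∨ q) holds vacuously. ✓
Satisfying worlds: {a, b, c, d, e, f}.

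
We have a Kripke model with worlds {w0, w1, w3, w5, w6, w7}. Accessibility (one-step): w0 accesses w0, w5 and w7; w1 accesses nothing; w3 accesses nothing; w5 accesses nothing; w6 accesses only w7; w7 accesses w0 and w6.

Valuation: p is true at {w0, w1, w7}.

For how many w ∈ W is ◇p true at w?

w0: successors {w0, w5, w7}; p there: w0:T, w5:F, w7:T. ✓
w1: no successors, so ◇p fails. ✗
w3: no successors, so ◇p fails. ✗
w5: no successors, so ◇p fails. ✗
w6: successors {w7}; p there: w7:T. ✓
w7: successors {w0, w6}; p there: w0:T, w6:F. ✓
Satisfying worlds: {w0, w6, w7}.

3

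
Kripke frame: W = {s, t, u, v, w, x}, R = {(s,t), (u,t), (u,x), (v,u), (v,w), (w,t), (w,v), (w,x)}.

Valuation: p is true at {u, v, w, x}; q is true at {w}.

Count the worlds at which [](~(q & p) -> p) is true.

3

s: successors {t}; ~(q & p) -> p there: t:F. ✗
t: no successors, so [](~(q & p) -> p) holds vacuously. ✓
u: successors {t, x}; ~(q & p) -> p there: t:F, x:T. ✗
v: successors {u, w}; ~(q & p) -> p there: u:T, w:T. ✓
w: successors {t, v, x}; ~(q & p) -> p there: t:F, v:T, x:T. ✗
x: no successors, so [](~(q & p) -> p) holds vacuously. ✓
Satisfying worlds: {t, v, x}.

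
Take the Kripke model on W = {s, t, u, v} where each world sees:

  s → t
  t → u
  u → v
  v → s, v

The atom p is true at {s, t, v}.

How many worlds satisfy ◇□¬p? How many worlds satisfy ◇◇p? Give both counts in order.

For ◇□¬p:
s: successors {t}; □¬p there: t:T. ✓
t: successors {u}; □¬p there: u:F. ✗
u: successors {v}; □¬p there: v:F. ✗
v: successors {s, v}; □¬p there: s:F, v:F. ✗
— 1 world.
For ◇◇p:
s: successors {t}; ◇p there: t:F. ✗
t: successors {u}; ◇p there: u:T. ✓
u: successors {v}; ◇p there: v:T. ✓
v: successors {s, v}; ◇p there: s:T, v:T. ✓
— 3 worlds.

1 and 3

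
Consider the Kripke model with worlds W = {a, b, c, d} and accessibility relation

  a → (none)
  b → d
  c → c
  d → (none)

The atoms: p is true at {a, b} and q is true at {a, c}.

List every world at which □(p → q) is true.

a: no successors, so □(p → q) holds vacuously. ✓
b: successors {d}; p → q there: d:T. ✓
c: successors {c}; p → q there: c:T. ✓
d: no successors, so □(p → q) holds vacuously. ✓

{a, b, c, d}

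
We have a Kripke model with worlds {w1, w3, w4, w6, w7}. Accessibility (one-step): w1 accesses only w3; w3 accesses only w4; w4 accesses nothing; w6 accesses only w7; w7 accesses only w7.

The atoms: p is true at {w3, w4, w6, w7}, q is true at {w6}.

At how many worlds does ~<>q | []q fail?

w1: ~<>q is T, []q is F. ✓
w3: ~<>q is T, []q is F. ✓
w4: ~<>q is T, []q is T. ✓
w6: ~<>q is T, []q is F. ✓
w7: ~<>q is T, []q is F. ✓
Satisfying worlds: {w1, w3, w4, w6, w7}.
So ~<>q | []q fails at the other 0 worlds.

0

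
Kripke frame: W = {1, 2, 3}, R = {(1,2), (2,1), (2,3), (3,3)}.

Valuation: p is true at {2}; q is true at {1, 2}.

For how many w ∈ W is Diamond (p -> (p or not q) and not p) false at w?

1: successors {2}; p -> (p or not q) and not p there: 2:F. ✗
2: successors {1, 3}; p -> (p or not q) and not p there: 1:T, 3:T. ✓
3: successors {3}; p -> (p or not q) and not p there: 3:T. ✓
Satisfying worlds: {2, 3}.
So Diamond (p -> (p or not q) and not p) fails at the other 1 world.

1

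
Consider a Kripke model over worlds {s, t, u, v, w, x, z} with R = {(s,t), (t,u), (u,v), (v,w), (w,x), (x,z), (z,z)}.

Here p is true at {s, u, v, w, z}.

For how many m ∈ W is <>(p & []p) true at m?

s: successors {t}; p & []p there: t:F. ✗
t: successors {u}; p & []p there: u:T. ✓
u: successors {v}; p & []p there: v:T. ✓
v: successors {w}; p & []p there: w:F. ✗
w: successors {x}; p & []p there: x:F. ✗
x: successors {z}; p & []p there: z:T. ✓
z: successors {z}; p & []p there: z:T. ✓
Satisfying worlds: {t, u, x, z}.

4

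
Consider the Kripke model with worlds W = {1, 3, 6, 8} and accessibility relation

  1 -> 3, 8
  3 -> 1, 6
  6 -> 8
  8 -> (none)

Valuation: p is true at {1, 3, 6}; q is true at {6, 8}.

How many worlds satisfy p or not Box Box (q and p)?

3

1: p is T, not Box Box (q and p) is T. ✓
3: p is T, not Box Box (q and p) is T. ✓
6: p is T, not Box Box (q and p) is F. ✓
8: p is F, not Box Box (q and p) is F. ✗
Satisfying worlds: {1, 3, 6}.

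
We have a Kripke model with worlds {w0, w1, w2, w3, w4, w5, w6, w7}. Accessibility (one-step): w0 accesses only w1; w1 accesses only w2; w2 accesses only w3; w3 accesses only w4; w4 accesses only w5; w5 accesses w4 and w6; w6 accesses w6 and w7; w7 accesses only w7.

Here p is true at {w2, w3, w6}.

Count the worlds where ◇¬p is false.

w0: successors {w1}; ¬p there: w1:T. ✓
w1: successors {w2}; ¬p there: w2:F. ✗
w2: successors {w3}; ¬p there: w3:F. ✗
w3: successors {w4}; ¬p there: w4:T. ✓
w4: successors {w5}; ¬p there: w5:T. ✓
w5: successors {w4, w6}; ¬p there: w4:T, w6:F. ✓
w6: successors {w6, w7}; ¬p there: w6:F, w7:T. ✓
w7: successors {w7}; ¬p there: w7:T. ✓
Satisfying worlds: {w0, w3, w4, w5, w6, w7}.
So ◇¬p fails at the other 2 worlds.

2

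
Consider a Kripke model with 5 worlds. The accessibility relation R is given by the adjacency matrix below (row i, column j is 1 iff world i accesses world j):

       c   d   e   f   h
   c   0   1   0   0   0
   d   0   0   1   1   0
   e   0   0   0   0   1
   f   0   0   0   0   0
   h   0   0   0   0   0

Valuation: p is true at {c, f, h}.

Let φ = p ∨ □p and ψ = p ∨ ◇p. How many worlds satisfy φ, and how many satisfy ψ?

For p ∨ □p:
c: p is T, □p is F. ✓
d: p is F, □p is F. ✗
e: p is F, □p is T. ✓
f: p is T, □p is T. ✓
h: p is T, □p is T. ✓
— 4 worlds.
For p ∨ ◇p:
c: p is T, ◇p is F. ✓
d: p is F, ◇p is T. ✓
e: p is F, ◇p is T. ✓
f: p is T, ◇p is F. ✓
h: p is T, ◇p is F. ✓
— 5 worlds.

4 and 5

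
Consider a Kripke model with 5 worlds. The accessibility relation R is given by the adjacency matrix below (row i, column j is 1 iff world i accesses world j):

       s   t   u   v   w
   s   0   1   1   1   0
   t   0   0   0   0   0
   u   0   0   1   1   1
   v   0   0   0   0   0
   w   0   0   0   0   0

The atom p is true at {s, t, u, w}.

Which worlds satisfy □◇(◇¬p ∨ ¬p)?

{t, v, w}

s: successors {t, u, v}; ◇(◇¬p ∨ ¬p) there: t:F, u:T, v:F. ✗
t: no successors, so □◇(◇¬p ∨ ¬p) holds vacuously. ✓
u: successors {u, v, w}; ◇(◇¬p ∨ ¬p) there: u:T, v:F, w:F. ✗
v: no successors, so □◇(◇¬p ∨ ¬p) holds vacuously. ✓
w: no successors, so □◇(◇¬p ∨ ¬p) holds vacuously. ✓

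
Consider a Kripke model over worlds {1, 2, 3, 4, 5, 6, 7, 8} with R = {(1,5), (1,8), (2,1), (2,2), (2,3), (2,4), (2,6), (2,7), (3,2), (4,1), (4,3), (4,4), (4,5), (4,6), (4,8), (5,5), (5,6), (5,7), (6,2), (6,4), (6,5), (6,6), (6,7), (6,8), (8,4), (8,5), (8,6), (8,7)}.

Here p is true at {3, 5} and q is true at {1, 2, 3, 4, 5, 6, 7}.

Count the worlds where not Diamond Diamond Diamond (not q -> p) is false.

1: Diamond Diamond Diamond (not q -> p) is T. ✗
2: Diamond Diamond Diamond (not q -> p) is T. ✗
3: Diamond Diamond Diamond (not q -> p) is T. ✗
4: Diamond Diamond Diamond (not q -> p) is T. ✗
5: Diamond Diamond Diamond (not q -> p) is T. ✗
6: Diamond Diamond Diamond (not q -> p) is T. ✗
7: Diamond Diamond Diamond (not q -> p) is F. ✓
8: Diamond Diamond Diamond (not q -> p) is T. ✗
Satisfying worlds: {7}.
So not Diamond Diamond Diamond (not q -> p) fails at the other 7 worlds.

7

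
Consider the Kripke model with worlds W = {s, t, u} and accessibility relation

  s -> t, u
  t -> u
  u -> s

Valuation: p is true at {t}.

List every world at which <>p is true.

{s}

s: successors {t, u}; p there: t:T, u:F. ✓
t: successors {u}; p there: u:F. ✗
u: successors {s}; p there: s:F. ✗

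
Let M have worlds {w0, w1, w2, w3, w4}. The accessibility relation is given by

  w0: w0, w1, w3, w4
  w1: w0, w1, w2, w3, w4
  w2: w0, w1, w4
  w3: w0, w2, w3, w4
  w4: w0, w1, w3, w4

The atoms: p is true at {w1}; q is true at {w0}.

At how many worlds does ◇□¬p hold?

w0: successors {w0, w1, w3, w4}; □¬p there: w0:F, w1:F, w3:T, w4:F. ✓
w1: successors {w0, w1, w2, w3, w4}; □¬p there: w0:F, w1:F, w2:F, w3:T, w4:F. ✓
w2: successors {w0, w1, w4}; □¬p there: w0:F, w1:F, w4:F. ✗
w3: successors {w0, w2, w3, w4}; □¬p there: w0:F, w2:F, w3:T, w4:F. ✓
w4: successors {w0, w1, w3, w4}; □¬p there: w0:F, w1:F, w3:T, w4:F. ✓
Satisfying worlds: {w0, w1, w3, w4}.

4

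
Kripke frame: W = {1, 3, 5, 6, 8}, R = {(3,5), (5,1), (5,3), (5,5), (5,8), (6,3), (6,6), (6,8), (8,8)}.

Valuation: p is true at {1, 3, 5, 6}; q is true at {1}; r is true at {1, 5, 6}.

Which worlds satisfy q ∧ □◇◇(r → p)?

{1}

1: q is T, □◇◇(r → p) is T. ✓
3: q is F, □◇◇(r → p) is T. ✗
5: q is F, □◇◇(r → p) is F. ✗
6: q is F, □◇◇(r → p) is T. ✗
8: q is F, □◇◇(r → p) is T. ✗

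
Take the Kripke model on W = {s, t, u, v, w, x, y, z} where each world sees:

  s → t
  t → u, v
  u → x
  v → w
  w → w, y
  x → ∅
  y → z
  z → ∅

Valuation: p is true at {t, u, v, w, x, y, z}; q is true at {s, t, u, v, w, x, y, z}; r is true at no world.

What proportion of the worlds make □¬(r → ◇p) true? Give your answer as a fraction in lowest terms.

1/4

s: successors {t}; ¬(r → ◇p) there: t:F. ✗
t: successors {u, v}; ¬(r → ◇p) there: u:F, v:F. ✗
u: successors {x}; ¬(r → ◇p) there: x:F. ✗
v: successors {w}; ¬(r → ◇p) there: w:F. ✗
w: successors {w, y}; ¬(r → ◇p) there: w:F, y:F. ✗
x: no successors, so □¬(r → ◇p) holds vacuously. ✓
y: successors {z}; ¬(r → ◇p) there: z:F. ✗
z: no successors, so □¬(r → ◇p) holds vacuously. ✓
That's 2 of 8 worlds, so 2/8 = 1/4.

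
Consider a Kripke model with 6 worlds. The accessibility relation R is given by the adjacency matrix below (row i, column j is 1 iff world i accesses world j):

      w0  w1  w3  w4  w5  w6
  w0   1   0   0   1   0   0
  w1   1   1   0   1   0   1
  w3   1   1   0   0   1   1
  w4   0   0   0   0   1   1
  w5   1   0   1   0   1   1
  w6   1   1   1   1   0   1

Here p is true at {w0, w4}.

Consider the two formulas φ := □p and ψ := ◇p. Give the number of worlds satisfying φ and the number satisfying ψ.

1 and 5

For □p:
w0: successors {w0, w4}; p there: w0:T, w4:T. ✓
w1: successors {w0, w1, w4, w6}; p there: w0:T, w1:F, w4:T, w6:F. ✗
w3: successors {w0, w1, w5, w6}; p there: w0:T, w1:F, w5:F, w6:F. ✗
w4: successors {w5, w6}; p there: w5:F, w6:F. ✗
w5: successors {w0, w3, w5, w6}; p there: w0:T, w3:F, w5:F, w6:F. ✗
w6: successors {w0, w1, w3, w4, w6}; p there: w0:T, w1:F, w3:F, w4:T, w6:F. ✗
— 1 world.
For ◇p:
w0: successors {w0, w4}; p there: w0:T, w4:T. ✓
w1: successors {w0, w1, w4, w6}; p there: w0:T, w1:F, w4:T, w6:F. ✓
w3: successors {w0, w1, w5, w6}; p there: w0:T, w1:F, w5:F, w6:F. ✓
w4: successors {w5, w6}; p there: w5:F, w6:F. ✗
w5: successors {w0, w3, w5, w6}; p there: w0:T, w3:F, w5:F, w6:F. ✓
w6: successors {w0, w1, w3, w4, w6}; p there: w0:T, w1:F, w3:F, w4:T, w6:F. ✓
— 5 worlds.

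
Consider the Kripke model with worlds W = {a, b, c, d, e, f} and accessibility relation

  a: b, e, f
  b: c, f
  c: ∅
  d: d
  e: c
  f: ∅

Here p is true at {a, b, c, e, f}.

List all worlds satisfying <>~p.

a: successors {b, e, f}; ~p there: b:F, e:F, f:F. ✗
b: successors {c, f}; ~p there: c:F, f:F. ✗
c: no successors, so <>~p fails. ✗
d: successors {d}; ~p there: d:T. ✓
e: successors {c}; ~p there: c:F. ✗
f: no successors, so <>~p fails. ✗

{d}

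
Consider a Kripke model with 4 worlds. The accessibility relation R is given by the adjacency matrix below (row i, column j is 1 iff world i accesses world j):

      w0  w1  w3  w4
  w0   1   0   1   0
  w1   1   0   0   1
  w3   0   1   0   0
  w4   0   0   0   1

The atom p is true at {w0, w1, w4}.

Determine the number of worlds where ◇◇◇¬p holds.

w0: successors {w0, w3}; ◇◇¬p there: w0:T, w3:F. ✓
w1: successors {w0, w4}; ◇◇¬p there: w0:T, w4:F. ✓
w3: successors {w1}; ◇◇¬p there: w1:T. ✓
w4: successors {w4}; ◇◇¬p there: w4:F. ✗
Satisfying worlds: {w0, w1, w3}.

3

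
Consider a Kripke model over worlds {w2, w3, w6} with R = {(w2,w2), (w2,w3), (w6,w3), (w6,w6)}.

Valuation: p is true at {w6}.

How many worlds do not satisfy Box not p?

w2: successors {w2, w3}; not p there: w2:T, w3:T. ✓
w3: no successors, so Box not p holds vacuously. ✓
w6: successors {w3, w6}; not p there: w3:T, w6:F. ✗
Satisfying worlds: {w2, w3}.
So Box not p fails at the other 1 world.

1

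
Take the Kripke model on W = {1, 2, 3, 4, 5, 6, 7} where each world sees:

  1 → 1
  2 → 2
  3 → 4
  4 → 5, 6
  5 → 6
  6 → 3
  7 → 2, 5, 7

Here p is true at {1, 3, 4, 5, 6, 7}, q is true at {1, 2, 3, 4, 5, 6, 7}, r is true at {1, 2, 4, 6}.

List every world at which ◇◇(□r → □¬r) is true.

{3, 4, 6, 7}

1: successors {1}; ◇(□r → □¬r) there: 1:F. ✗
2: successors {2}; ◇(□r → □¬r) there: 2:F. ✗
3: successors {4}; ◇(□r → □¬r) there: 4:T. ✓
4: successors {5, 6}; ◇(□r → □¬r) there: 5:T, 6:F. ✓
5: successors {6}; ◇(□r → □¬r) there: 6:F. ✗
6: successors {3}; ◇(□r → □¬r) there: 3:T. ✓
7: successors {2, 5, 7}; ◇(□r → □¬r) there: 2:F, 5:T, 7:T. ✓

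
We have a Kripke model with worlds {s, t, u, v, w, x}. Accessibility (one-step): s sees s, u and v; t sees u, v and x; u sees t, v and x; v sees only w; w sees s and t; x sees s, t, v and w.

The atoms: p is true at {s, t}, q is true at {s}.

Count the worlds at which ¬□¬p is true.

4

s: □¬p is F. ✓
t: □¬p is T. ✗
u: □¬p is F. ✓
v: □¬p is T. ✗
w: □¬p is F. ✓
x: □¬p is F. ✓
Satisfying worlds: {s, u, w, x}.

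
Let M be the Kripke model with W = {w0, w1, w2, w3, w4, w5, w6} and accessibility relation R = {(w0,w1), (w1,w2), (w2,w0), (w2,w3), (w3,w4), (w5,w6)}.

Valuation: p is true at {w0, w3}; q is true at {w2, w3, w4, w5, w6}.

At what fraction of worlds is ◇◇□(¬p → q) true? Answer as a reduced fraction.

3/7

w0: successors {w1}; ◇□(¬p → q) there: w1:T. ✓
w1: successors {w2}; ◇□(¬p → q) there: w2:T. ✓
w2: successors {w0, w3}; ◇□(¬p → q) there: w0:T, w3:T. ✓
w3: successors {w4}; ◇□(¬p → q) there: w4:F. ✗
w4: no successors, so ◇◇□(¬p → q) fails. ✗
w5: successors {w6}; ◇□(¬p → q) there: w6:F. ✗
w6: no successors, so ◇◇□(¬p → q) fails. ✗
That's 3 of 7 worlds, so 3/7.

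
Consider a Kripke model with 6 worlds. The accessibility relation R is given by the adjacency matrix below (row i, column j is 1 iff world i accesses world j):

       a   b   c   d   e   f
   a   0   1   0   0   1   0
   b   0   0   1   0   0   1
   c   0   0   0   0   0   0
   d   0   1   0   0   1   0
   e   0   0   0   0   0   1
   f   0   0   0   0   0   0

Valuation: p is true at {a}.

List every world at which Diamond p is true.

∅

a: successors {b, e}; p there: b:F, e:F. ✗
b: successors {c, f}; p there: c:F, f:F. ✗
c: no successors, so Diamond p fails. ✗
d: successors {b, e}; p there: b:F, e:F. ✗
e: successors {f}; p there: f:F. ✗
f: no successors, so Diamond p fails. ✗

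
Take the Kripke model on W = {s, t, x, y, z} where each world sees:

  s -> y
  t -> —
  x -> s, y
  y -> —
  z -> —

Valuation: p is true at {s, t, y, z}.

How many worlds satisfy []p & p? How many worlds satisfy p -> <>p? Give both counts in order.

4 and 2

For []p & p:
s: []p is T, p is T. ✓
t: []p is T, p is T. ✓
x: []p is T, p is F. ✗
y: []p is T, p is T. ✓
z: []p is T, p is T. ✓
— 4 worlds.
For p -> <>p:
s: p is T, <>p is T. ✓
t: p is T, <>p is F. ✗
x: p is F, <>p is T. ✓
y: p is T, <>p is F. ✗
z: p is T, <>p is F. ✗
— 2 worlds.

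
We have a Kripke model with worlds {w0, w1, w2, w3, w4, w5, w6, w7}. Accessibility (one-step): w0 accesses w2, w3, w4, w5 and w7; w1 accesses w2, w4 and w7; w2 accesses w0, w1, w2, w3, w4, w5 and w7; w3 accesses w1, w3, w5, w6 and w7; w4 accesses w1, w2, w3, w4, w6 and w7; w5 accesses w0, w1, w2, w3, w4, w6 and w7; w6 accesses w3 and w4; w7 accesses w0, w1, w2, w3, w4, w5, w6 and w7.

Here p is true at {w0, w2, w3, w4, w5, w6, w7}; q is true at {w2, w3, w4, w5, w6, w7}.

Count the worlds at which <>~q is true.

5

w0: successors {w2, w3, w4, w5, w7}; ~q there: w2:F, w3:F, w4:F, w5:F, w7:F. ✗
w1: successors {w2, w4, w7}; ~q there: w2:F, w4:F, w7:F. ✗
w2: successors {w0, w1, w2, w3, w4, w5, w7}; ~q there: w0:T, w1:T, w2:F, w3:F, w4:F, w5:F, w7:F. ✓
w3: successors {w1, w3, w5, w6, w7}; ~q there: w1:T, w3:F, w5:F, w6:F, w7:F. ✓
w4: successors {w1, w2, w3, w4, w6, w7}; ~q there: w1:T, w2:F, w3:F, w4:F, w6:F, w7:F. ✓
w5: successors {w0, w1, w2, w3, w4, w6, w7}; ~q there: w0:T, w1:T, w2:F, w3:F, w4:F, w6:F, w7:F. ✓
w6: successors {w3, w4}; ~q there: w3:F, w4:F. ✗
w7: successors {w0, w1, w2, w3, w4, w5, w6, w7}; ~q there: w0:T, w1:T, w2:F, w3:F, w4:F, w5:F, w6:F, w7:F. ✓
Satisfying worlds: {w2, w3, w4, w5, w7}.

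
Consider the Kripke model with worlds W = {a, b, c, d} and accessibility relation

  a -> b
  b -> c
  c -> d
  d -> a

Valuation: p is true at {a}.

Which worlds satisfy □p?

a: successors {b}; p there: b:F. ✗
b: successors {c}; p there: c:F. ✗
c: successors {d}; p there: d:F. ✗
d: successors {a}; p there: a:T. ✓

{d}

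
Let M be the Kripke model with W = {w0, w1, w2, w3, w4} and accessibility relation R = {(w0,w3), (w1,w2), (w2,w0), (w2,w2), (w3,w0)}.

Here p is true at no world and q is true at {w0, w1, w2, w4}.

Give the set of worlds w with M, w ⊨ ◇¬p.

{w0, w1, w2, w3}

w0: successors {w3}; ¬p there: w3:T. ✓
w1: successors {w2}; ¬p there: w2:T. ✓
w2: successors {w0, w2}; ¬p there: w0:T, w2:T. ✓
w3: successors {w0}; ¬p there: w0:T. ✓
w4: no successors, so ◇¬p fails. ✗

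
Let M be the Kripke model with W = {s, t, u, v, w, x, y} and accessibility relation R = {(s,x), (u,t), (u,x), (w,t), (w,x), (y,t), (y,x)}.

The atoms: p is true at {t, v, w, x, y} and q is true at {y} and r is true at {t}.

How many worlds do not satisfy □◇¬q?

s: successors {x}; ◇¬q there: x:F. ✗
t: no successors, so □◇¬q holds vacuously. ✓
u: successors {t, x}; ◇¬q there: t:F, x:F. ✗
v: no successors, so □◇¬q holds vacuously. ✓
w: successors {t, x}; ◇¬q there: t:F, x:F. ✗
x: no successors, so □◇¬q holds vacuously. ✓
y: successors {t, x}; ◇¬q there: t:F, x:F. ✗
Satisfying worlds: {t, v, x}.
So □◇¬q fails at the other 4 worlds.

4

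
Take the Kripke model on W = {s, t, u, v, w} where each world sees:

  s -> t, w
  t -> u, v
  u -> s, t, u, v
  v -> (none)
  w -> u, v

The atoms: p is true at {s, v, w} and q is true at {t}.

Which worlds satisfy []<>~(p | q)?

{s, v}

s: successors {t, w}; <>~(p | q) there: t:T, w:T. ✓
t: successors {u, v}; <>~(p | q) there: u:T, v:F. ✗
u: successors {s, t, u, v}; <>~(p | q) there: s:F, t:T, u:T, v:F. ✗
v: no successors, so []<>~(p | q) holds vacuously. ✓
w: successors {u, v}; <>~(p | q) there: u:T, v:F. ✗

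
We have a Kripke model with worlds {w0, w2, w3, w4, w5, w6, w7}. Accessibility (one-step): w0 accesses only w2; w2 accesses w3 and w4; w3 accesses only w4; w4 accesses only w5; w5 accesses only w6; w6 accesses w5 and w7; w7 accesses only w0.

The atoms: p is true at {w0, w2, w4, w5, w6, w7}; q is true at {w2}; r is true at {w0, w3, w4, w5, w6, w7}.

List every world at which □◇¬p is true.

w0: successors {w2}; ◇¬p there: w2:T. ✓
w2: successors {w3, w4}; ◇¬p there: w3:F, w4:F. ✗
w3: successors {w4}; ◇¬p there: w4:F. ✗
w4: successors {w5}; ◇¬p there: w5:F. ✗
w5: successors {w6}; ◇¬p there: w6:F. ✗
w6: successors {w5, w7}; ◇¬p there: w5:F, w7:F. ✗
w7: successors {w0}; ◇¬p there: w0:F. ✗

{w0}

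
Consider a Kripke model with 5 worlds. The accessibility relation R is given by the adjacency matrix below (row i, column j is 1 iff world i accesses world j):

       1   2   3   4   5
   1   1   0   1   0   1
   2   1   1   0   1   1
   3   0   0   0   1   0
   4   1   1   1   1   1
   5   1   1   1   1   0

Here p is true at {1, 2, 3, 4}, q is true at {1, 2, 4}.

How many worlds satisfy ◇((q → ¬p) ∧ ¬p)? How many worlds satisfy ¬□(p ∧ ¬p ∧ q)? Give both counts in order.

For ◇((q → ¬p) ∧ ¬p):
1: successors {1, 3, 5}; (q → ¬p) ∧ ¬p there: 1:F, 3:F, 5:T. ✓
2: successors {1, 2, 4, 5}; (q → ¬p) ∧ ¬p there: 1:F, 2:F, 4:F, 5:T. ✓
3: successors {4}; (q → ¬p) ∧ ¬p there: 4:F. ✗
4: successors {1, 2, 3, 4, 5}; (q → ¬p) ∧ ¬p there: 1:F, 2:F, 3:F, 4:F, 5:T. ✓
5: successors {1, 2, 3, 4}; (q → ¬p) ∧ ¬p there: 1:F, 2:F, 3:F, 4:F. ✗
— 3 worlds.
For ¬□(p ∧ ¬p ∧ q):
1: □(p ∧ ¬p ∧ q) is F. ✓
2: □(p ∧ ¬p ∧ q) is F. ✓
3: □(p ∧ ¬p ∧ q) is F. ✓
4: □(p ∧ ¬p ∧ q) is F. ✓
5: □(p ∧ ¬p ∧ q) is F. ✓
— 5 worlds.

3 and 5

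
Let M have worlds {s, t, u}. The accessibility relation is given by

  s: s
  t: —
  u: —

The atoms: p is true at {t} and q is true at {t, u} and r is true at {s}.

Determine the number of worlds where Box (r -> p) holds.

s: successors {s}; r -> p there: s:F. ✗
t: no successors, so Box (r -> p) holds vacuously. ✓
u: no successors, so Box (r -> p) holds vacuously. ✓
Satisfying worlds: {t, u}.

2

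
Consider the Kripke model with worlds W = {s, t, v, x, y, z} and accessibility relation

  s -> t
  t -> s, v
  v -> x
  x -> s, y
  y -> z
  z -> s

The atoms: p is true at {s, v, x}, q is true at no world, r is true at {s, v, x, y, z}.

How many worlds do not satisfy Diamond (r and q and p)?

s: successors {t}; r and q and p there: t:F. ✗
t: successors {s, v}; r and q and p there: s:F, v:F. ✗
v: successors {x}; r and q and p there: x:F. ✗
x: successors {s, y}; r and q and p there: s:F, y:F. ✗
y: successors {z}; r and q and p there: z:F. ✗
z: successors {s}; r and q and p there: s:F. ✗
Satisfying worlds: ∅.
So Diamond (r and q and p) fails at the other 6 worlds.

6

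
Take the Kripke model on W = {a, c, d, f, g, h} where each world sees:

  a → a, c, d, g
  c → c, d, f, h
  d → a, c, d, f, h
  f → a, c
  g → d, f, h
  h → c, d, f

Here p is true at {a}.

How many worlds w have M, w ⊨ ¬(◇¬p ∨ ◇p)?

a: ◇¬p ∨ ◇p is T. ✗
c: ◇¬p ∨ ◇p is T. ✗
d: ◇¬p ∨ ◇p is T. ✗
f: ◇¬p ∨ ◇p is T. ✗
g: ◇¬p ∨ ◇p is T. ✗
h: ◇¬p ∨ ◇p is T. ✗
Satisfying worlds: ∅.

0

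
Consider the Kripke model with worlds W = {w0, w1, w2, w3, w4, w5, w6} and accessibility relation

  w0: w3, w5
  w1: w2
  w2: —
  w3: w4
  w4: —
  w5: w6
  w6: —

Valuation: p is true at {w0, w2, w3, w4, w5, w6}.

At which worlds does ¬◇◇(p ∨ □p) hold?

w0: ◇◇(p ∨ □p) is T. ✗
w1: ◇◇(p ∨ □p) is F. ✓
w2: ◇◇(p ∨ □p) is F. ✓
w3: ◇◇(p ∨ □p) is F. ✓
w4: ◇◇(p ∨ □p) is F. ✓
w5: ◇◇(p ∨ □p) is F. ✓
w6: ◇◇(p ∨ □p) is F. ✓

{w1, w2, w3, w4, w5, w6}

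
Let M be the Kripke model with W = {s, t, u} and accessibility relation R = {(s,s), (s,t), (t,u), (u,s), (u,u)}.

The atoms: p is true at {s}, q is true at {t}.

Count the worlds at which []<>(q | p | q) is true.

2

s: successors {s, t}; <>(q | p | q) there: s:T, t:F. ✗
t: successors {u}; <>(q | p | q) there: u:T. ✓
u: successors {s, u}; <>(q | p | q) there: s:T, u:T. ✓
Satisfying worlds: {t, u}.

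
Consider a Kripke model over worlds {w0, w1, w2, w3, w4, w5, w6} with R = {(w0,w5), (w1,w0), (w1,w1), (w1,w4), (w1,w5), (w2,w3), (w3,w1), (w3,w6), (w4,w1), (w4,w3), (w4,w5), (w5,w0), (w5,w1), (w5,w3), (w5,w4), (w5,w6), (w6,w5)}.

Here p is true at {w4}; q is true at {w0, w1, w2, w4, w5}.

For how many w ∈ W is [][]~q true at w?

0

w0: successors {w5}; []~q there: w5:F. ✗
w1: successors {w0, w1, w4, w5}; []~q there: w0:F, w1:F, w4:F, w5:F. ✗
w2: successors {w3}; []~q there: w3:F. ✗
w3: successors {w1, w6}; []~q there: w1:F, w6:F. ✗
w4: successors {w1, w3, w5}; []~q there: w1:F, w3:F, w5:F. ✗
w5: successors {w0, w1, w3, w4, w6}; []~q there: w0:F, w1:F, w3:F, w4:F, w6:F. ✗
w6: successors {w5}; []~q there: w5:F. ✗
Satisfying worlds: ∅.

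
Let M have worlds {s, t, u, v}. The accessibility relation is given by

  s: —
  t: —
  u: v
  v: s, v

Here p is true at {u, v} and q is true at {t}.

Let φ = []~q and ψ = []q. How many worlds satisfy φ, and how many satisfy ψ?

4 and 2

For []~q:
s: no successors, so []~q holds vacuously. ✓
t: no successors, so []~q holds vacuously. ✓
u: successors {v}; ~q there: v:T. ✓
v: successors {s, v}; ~q there: s:T, v:T. ✓
— 4 worlds.
For []q:
s: no successors, so []q holds vacuously. ✓
t: no successors, so []q holds vacuously. ✓
u: successors {v}; q there: v:F. ✗
v: successors {s, v}; q there: s:F, v:F. ✗
— 2 worlds.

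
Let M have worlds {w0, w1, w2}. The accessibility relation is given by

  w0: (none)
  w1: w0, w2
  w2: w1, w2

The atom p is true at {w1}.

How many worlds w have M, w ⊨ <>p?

w0: no successors, so <>p fails. ✗
w1: successors {w0, w2}; p there: w0:F, w2:F. ✗
w2: successors {w1, w2}; p there: w1:T, w2:F. ✓
Satisfying worlds: {w2}.

1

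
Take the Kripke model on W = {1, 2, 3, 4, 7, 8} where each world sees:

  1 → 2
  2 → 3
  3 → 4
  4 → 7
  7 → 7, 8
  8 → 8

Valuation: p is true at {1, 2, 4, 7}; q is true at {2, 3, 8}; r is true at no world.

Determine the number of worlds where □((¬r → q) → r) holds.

2

1: successors {2}; (¬r → q) → r there: 2:F. ✗
2: successors {3}; (¬r → q) → r there: 3:F. ✗
3: successors {4}; (¬r → q) → r there: 4:T. ✓
4: successors {7}; (¬r → q) → r there: 7:T. ✓
7: successors {7, 8}; (¬r → q) → r there: 7:T, 8:F. ✗
8: successors {8}; (¬r → q) → r there: 8:F. ✗
Satisfying worlds: {3, 4}.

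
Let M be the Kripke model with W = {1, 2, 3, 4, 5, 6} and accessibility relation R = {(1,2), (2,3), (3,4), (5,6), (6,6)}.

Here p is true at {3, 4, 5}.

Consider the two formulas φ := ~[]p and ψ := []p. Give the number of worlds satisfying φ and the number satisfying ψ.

3 and 3

For ~[]p:
1: []p is F. ✓
2: []p is T. ✗
3: []p is T. ✗
4: []p is T. ✗
5: []p is F. ✓
6: []p is F. ✓
— 3 worlds.
For []p:
1: successors {2}; p there: 2:F. ✗
2: successors {3}; p there: 3:T. ✓
3: successors {4}; p there: 4:T. ✓
4: no successors, so []p holds vacuously. ✓
5: successors {6}; p there: 6:F. ✗
6: successors {6}; p there: 6:F. ✗
— 3 worlds.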